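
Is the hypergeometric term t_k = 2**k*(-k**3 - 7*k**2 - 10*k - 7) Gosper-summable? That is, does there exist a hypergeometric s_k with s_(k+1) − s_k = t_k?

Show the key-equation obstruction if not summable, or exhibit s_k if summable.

Yes. s_k = 2**k*(-k**3 - k**2 - 3).

Step 1: r(k) = 2*(k**3 + 10*k**2 + 27*k + 25)/(k**3 + 7*k**2 + 10*k + 7).
Factor: A=2; B=1; C=k**3 + 7*k**2 + 10*k + 7.
Key eq: (2)·f(k+1) = (1)·f(k) + (k**3 + 7*k**2 + 10*k + 7).
Degrees (0,0,3) ⇒ d ≤ 3.
Solving with deg f ≤ 3: f(k) = k**3 + k**2 + 3.
Then R = B(k−1)f/C = (k**3 + k**2 + 3)/(k**3 + 7*k**2 + 10*k + 7), so s_k = R(k)·t_k = 2**k*(-k**3 - k**2 - 3).
Δs = 2**k*(-k**3 - 7*k**2 - 10*k - 7), as required.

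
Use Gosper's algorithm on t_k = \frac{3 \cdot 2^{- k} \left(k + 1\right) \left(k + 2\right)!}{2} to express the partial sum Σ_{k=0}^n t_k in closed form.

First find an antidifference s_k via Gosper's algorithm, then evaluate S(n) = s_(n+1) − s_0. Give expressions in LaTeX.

Compute t_(k+1)/t_k: get (k + 2)*(k + 3)/(2*(k + 1)).
Gosper form: A/B · C(k+1)/C(k) with A=k/2 + 3/2, B=1, C=k + 1.
Solve (k/2 + 3/2)·f(k+1) − (1)·f(k) = k + 1.
deg f ≤ 0 (via 1,0,1).
Solve for f: f(k) = 2 (degree 0 ≤ 0).
So s_k = (B(k−1)f/C)·t_k = (2/(k + 1))·t_k = 3*factorial(k + 2)/2**k.
Check: Δs_k = 3*(k + 1)*factorial(k + 2)/(2*2**k). ✓
Telescope: S(n) = s_(n+1) − s_(0) = 3*2**(-n - 1)*factorial(n + 3) − (6) = -6 + 3*factorial(n + 3)/(2*2**n).

S(n) = -6 + \frac{3 \cdot 2^{- n} \left(n + 3\right)!}{2}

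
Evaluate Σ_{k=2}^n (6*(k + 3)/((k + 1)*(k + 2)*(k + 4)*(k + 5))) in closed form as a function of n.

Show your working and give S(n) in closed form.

S(n) = (n**2 + 7*n - 8)/(6*(n**2 + 7*n + 10))

The ratio is (k + 1)*(k + 4)**2/((k + 3)**2*(k + 6)).
Factor: A=k + 1; B=k + 6; C=k**2 + 6*k + 9.
Set up (k + 1)·f(k+1) − (k + 5)·f(k) − (k**2 + 6*k + 9) = 0.
Degrees (1,1,2) ⇒ d ≤ 4.
A polynomial solution: f(k) = k*(k + 2)*(k + 3)*(k + 5)/8.
Get s_k = R·t_k = 3*k*(k + 5)/(4*(k**2 + 5*k + 4)) with R(k) = B(k−1)f(k)/C(k) = k*(k + 2)*(k + 5)**2/(8*(k + 3)).
s_(k+1) − s_k = 6*(k + 3)/(k**4 + 12*k**3 + 49*k**2 + 78*k + 40) = t_k.
Σ_(k=2)^n t_k = s_(n+1) − s_(2) = (3*(n**2 + 7*n + 6)/(4*(n**2 + 7*n + 10))) − (7/12), i.e. (n**2 + 7*n - 8)/(6*(n**2 + 7*n + 10)).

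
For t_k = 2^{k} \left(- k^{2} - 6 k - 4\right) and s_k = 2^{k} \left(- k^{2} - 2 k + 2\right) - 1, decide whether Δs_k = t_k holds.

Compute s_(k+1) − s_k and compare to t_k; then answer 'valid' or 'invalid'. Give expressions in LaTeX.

s_(k+1) = -2*2**k*(2*k + (k + 1)**2) - 1
s_(k+1) − s_k = 2**k*(-k**2 - 6*k - 4)
(s_(k+1) − s_k) − t_k = 0

valid (s_(k+1) − s_k reduces to t_k)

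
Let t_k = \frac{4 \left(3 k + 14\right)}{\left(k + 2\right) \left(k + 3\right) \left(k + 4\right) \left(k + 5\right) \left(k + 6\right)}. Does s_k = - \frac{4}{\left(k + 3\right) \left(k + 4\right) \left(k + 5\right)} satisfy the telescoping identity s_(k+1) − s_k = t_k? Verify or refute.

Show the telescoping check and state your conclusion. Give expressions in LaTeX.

s_(k+1) = -4/((k + 4)*(k + 5)*(k + 6))
s_(k+1) − s_k = 12/((k + 3)*(k + 4)*(k + 5)*(k + 6))
(s_(k+1) − s_k) − t_k = -32/((k + 2)*(k + 3)*(k + 4)*(k + 5)*(k + 6))

Invalid: residual - \frac{32}{k^{5} + 20 k^{4} + 155 k^{3} + 580 k^{2} + 1044 k + 720} ≠ 0.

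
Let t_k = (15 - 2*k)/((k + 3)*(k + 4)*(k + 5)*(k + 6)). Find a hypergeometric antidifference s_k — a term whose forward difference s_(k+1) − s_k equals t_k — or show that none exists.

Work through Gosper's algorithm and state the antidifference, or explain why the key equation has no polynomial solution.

Compute t_(k+1)/t_k: get (k + 3)*(2*k - 13)/((k + 7)*(2*k - 15)).
A = k + 3, B = k + 7, C = k - 15/2.
Key eq: (k + 3)·f(k+1) = (k + 6)·f(k) + (k - 15/2).
From deg A=1, deg B=1, deg C=1: d=3.
Solving with deg f ≤ 3: f(k) = -k*(k**2 + 12*k + 62)/30.
Get s_k = R·t_k = k*(k**2 + 12*k + 62)/(15*(k + 3)*(k + 4)*(k + 5)) with R(k) = B(k−1)f(k)/C(k) = -k*(k + 6)*(k**2 + 12*k + 62)/(15*(2*k - 15)).
s_(k+1) − s_k = (15 - 2*k)/(k**4 + 18*k**3 + 119*k**2 + 342*k + 360) = t_k.

s_k = k*(k**2 + 12*k + 62)/(15*(k + 3)*(k + 4)*(k + 5))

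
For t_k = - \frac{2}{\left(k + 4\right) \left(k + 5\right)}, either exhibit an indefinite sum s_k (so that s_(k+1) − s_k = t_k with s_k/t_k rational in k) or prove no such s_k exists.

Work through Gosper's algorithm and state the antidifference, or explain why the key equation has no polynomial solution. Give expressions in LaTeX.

r(k) = (k + 4)/(k + 6) after simplifying.
Normal form (A,B,C) = (k + 4, k + 6, 1).
Set up (k + 4)·f(k+1) − (k + 5)·f(k) − (1) = 0.
From deg A=1, deg B=1, deg C=0: d=1.
A polynomial solution: f(k) = k/4.
Certificate R = B(k−1)f/C = k*(k + 5)/4 gives s_k = -k/(2*k + 8).
s_(k+1) − s_k = -2/(k**2 + 9*k + 20) = t_k.

s_k = - \frac{k}{2 k + 8}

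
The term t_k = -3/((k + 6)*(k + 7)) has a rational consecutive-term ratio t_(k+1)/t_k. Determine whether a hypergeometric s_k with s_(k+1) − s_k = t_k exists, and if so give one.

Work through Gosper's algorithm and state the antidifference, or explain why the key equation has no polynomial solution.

t_(k+1)/t_k = (k + 6)/(k + 8).
Gosper form: A/B · C(k+1)/C(k) with A=k + 6, B=k + 8, C=1.
Solve (k + 6)·f(k+1) − (k + 7)·f(k) = 1.
d = 1 from the (1,1,0) case.
Solve for f: f(k) = k/6 (degree 1 ≤ 1).
Get s_k = R·t_k = -k/(2*k + 12) with R(k) = B(k−1)f(k)/C(k) = k*(k + 7)/6.
s_(k+1) − s_k = -3/(k**2 + 13*k + 42) = t_k.

s_k = -k/(2*k + 12)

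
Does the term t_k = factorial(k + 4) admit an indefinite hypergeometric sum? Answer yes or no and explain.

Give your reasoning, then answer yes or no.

Compute t_(k+1)/t_k: get k + 5.
Factor: A=k + 5; B=1; C=1.
Need (k + 5)·f(k+1) − (1)·f(k) = 1.
Bound: deg f ≤ -1.
d = -1 < 0 ⇒ no nonzero polynomial f; not summable.

No — negative degree bound, so no certificate f.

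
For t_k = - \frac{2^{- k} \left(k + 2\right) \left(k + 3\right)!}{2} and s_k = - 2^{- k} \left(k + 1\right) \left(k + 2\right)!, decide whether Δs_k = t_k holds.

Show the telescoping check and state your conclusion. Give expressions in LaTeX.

s_(k+1) = -(k + 2)*factorial(k + 3)/(2*2**k)
s_(k+1) − s_k = -(k**2 + 3*k + 4)*factorial(k + 2)/(2*2**k)
(s_(k+1) − s_k) − t_k = (k + 1)*factorial(k + 2)/2**k

Invalid: residual 2^{- k} \left(k + 1\right) \left(k + 2\right)! ≠ 0.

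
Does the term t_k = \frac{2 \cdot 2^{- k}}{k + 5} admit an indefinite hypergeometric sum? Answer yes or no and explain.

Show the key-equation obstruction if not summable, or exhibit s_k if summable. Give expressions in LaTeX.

Step 1: r(k) = (k + 5)/(2*(k + 6)).
Normal form (A,B,C) = (k/2 + 5/2, k + 6, 1).
Solve (k/2 + 5/2)·f(k+1) − (k + 5)·f(k) = 1.
d = -1 from the (1,1,0) case.
deg f ≤ -1 is impossible — no certificate.

No. Not Gosper-summable.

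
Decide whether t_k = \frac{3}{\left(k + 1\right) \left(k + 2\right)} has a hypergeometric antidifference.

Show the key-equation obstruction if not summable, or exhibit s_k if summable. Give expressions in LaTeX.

Compute t_(k+1)/t_k: get (k + 1)/(k + 3).
Factor: A=k + 1; B=k + 3; C=1.
Key eq: (k + 1)·f(k+1) = (k + 2)·f(k) + (1).
deg f ≤ 1 (via 1,1,0).
Solve for f: f(k) = k (degree 1 ≤ 1).
Get s_k = R·t_k = 3*k/(k + 1) with R(k) = B(k−1)f(k)/C(k) = k*(k + 2).
s_(k+1) − s_k = 3/(k**2 + 3*k + 2) = t_k.

Yes. s_k = \frac{3 k}{k + 1}.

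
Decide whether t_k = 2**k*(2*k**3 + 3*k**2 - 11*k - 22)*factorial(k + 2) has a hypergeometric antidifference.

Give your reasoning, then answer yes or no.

Yes. s_k = 2**k*(k**2 - 3*k - 2)*factorial(k + 2).

t_(k+1)/t_k = 2*(2*k**4 + 15*k**3 + 28*k**2 - 25*k - 84)/(2*k**3 + 3*k**2 - 11*k - 22).
Factor: A=2*k + 6; B=1; C=k**3 + 3*k**2/2 - 11*k/2 - 11.
Key eq: (2*k + 6)·f(k+1) = (1)·f(k) + (k**3 + 3*k**2/2 - 11*k/2 - 11).
From deg A=1, deg B=0, deg C=3: d=2.
Match coefficients ⇒ f(k) = (k**2 - 3*k - 2)/2.
Then R = B(k−1)f/C = (k**2 - 3*k - 2)/(2*k**3 + 3*k**2 - 11*k - 22), so s_k = R(k)·t_k = 2**k*(k**2 - 3*k - 2)*factorial(k + 2).
s_(k+1) − s_k = 2**k*(2*k**3 + 3*k**2 - 11*k - 22)*factorial(k + 2) = t_k.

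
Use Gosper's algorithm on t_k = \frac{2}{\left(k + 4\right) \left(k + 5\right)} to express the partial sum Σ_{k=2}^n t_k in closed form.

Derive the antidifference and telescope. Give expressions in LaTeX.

S(n) = \frac{n - 1}{3 \left(n + 5\right)}

Step 1: r(k) = (k + 4)/(k + 6).
Gosper form: A/B · C(k+1)/C(k) with A=k + 4, B=k + 6, C=1.
Key eq: (k + 4)·f(k+1) = (k + 5)·f(k) + (1).
From deg A=1, deg B=1, deg C=0: d=1.
Match coefficients ⇒ f(k) = k/4.
So s_k = (B(k−1)f/C)·t_k = (k*(k + 5)/4)·t_k = k/(2*(k + 4)).
Verify: 2/(k**2 + 9*k + 20) matches t_k.
Telescope: S(n) = s_(n+1) − s_(2) = (n + 1)/(2*(n + 5)) − (1/6) = (n - 1)/(3*(n + 5)).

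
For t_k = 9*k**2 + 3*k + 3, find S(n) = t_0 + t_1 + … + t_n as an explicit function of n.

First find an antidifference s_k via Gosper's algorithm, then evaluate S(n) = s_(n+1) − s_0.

Step 1: r(k) = (k + 3*(k + 1)**2 + 2)/(3*k**2 + k + 1).
Take A(k)=1, B(k)=1, C(k)=k**2 + k/3 + 1/3.
Set up (1)·f(k+1) − (1)·f(k) − (k**2 + k/3 + 1/3) = 0.
deg f ≤ 3 (via 0,0,2).
Match coefficients ⇒ f(k) = k*(k**2 - k + 1)/3.
Get s_k = R·t_k = 3*k*(k**2 - k + 1) with R(k) = B(k−1)f(k)/C(k) = k*(k**2 - k + 1)/(3*k**2 + k + 1).
s_(k+1) − s_k = 9*k**2 + 3*k + 3 = t_k.
s_(n+1) = 3*n**3 + 6*n**2 + 6*n + 3 and s_(0) = 0, so S(n) = 3*n**3 + 6*n**2 + 6*n + 3.

S(n) = 3*n**3 + 6*n**2 + 6*n + 3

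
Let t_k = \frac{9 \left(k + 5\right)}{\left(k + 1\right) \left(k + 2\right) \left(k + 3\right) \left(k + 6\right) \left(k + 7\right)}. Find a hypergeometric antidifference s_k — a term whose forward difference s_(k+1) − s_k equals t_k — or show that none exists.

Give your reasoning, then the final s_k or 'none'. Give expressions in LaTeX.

s_k = \frac{k \left(k^{2} + 9 k + 20\right)}{4 \left(k^{3} + 9 k^{2} + 20 k + 12\right)}

Compute t_(k+1)/t_k: get (k + 1)*(k + 6)**2/((k + 4)*(k + 5)*(k + 8)).
So A=k + 1 and B=k + 8, with C=k**3 + 14*k**2 + 65*k + 100.
Set up (k + 1)·f(k+1) − (k + 7)·f(k) − (k**3 + 14*k**2 + 65*k + 100) = 0.
d = 6 from the (1,1,3) case.
A polynomial solution: f(k) = k*(k + 3)*(k + 4)**2*(k + 5)**2/36.
Certificate R = B(k−1)f/C = k*(k + 3)*(k + 4)*(k + 7)/36 gives s_k = k*(k**2 + 9*k + 20)/(4*(k**3 + 9*k**2 + 20*k + 12)).
s_(k+1) − s_k = 9*(k + 5)/(k**5 + 19*k**4 + 131*k**3 + 401*k**2 + 540*k + 252) = t_k.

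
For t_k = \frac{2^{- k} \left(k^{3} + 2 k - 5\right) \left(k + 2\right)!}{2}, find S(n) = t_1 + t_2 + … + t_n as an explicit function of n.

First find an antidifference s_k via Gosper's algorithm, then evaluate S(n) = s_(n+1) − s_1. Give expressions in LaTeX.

Ratio r(k) = (k + 3)*(2*k + (k + 1)**3 - 3)/(2*(k**3 + 2*k - 5)).
So A=k/2 + 3/2 and B=1, with C=k**3 + 2*k - 5.
Solve (k/2 + 3/2)·f(k+1) − (1)·f(k) = k**3 + 2*k - 5.
deg f ≤ 2 (via 1,0,3).
A polynomial solution: f(k) = 2*(k**2 - 3*k + 1).
R(k) = B(k−1)·f(k)/C(k) = 2*(k**2 - 3*k + 1)/(k**3 + 2*k - 5); s_k = R·t_k = (k**2 - 3*k + 1)*factorial(k + 2)/2**k.
Δs = (k**3 + 2*k - 5)*factorial(k + 2)/(2*2**k), as required.
Telescope: S(n) = s_(n+1) − s_(1) = 2**(-n - 1)*(n**2 - n - 1)*factorial(n + 3) − (-3) = (6*2**n + n**5*factorial(n) + 5*n**4*factorial(n) + 4*n**3*factorial(n) - 11*n**2*factorial(n) - 17*n*factorial(n) - 6*factorial(n))/(2*2**n).

S(n) = \frac{2^{- n} \left(6 \cdot 2^{n} + n^{5} n! + 5 n^{4} n! + 4 n^{3} n! - 11 n^{2} n! - 17 n n! - 6 n!\right)}{2}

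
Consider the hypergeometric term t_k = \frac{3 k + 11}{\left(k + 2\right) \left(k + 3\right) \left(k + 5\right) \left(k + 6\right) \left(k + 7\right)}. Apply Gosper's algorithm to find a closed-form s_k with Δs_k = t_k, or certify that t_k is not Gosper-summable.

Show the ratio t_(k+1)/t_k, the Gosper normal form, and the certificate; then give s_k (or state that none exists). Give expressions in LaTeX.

s_k = \frac{k \left(k^{2} + 13 k + 52\right)}{60 \left(k^{3} + 13 k^{2} + 52 k + 60\right)}

t_(k+1)/t_k = (k + 2)*(k + 5)*(3*k + 14)/((k + 4)*(k + 8)*(3*k + 11)).
Take A(k)=k + 2, B(k)=k + 8, C(k)=k**2 + 23*k/3 + 44/3.
Need (k + 2)·f(k+1) − (k + 7)·f(k) = k**2 + 23*k/3 + 44/3.
From deg A=1, deg B=1, deg C=2: d=5.
A polynomial solution: f(k) = k*(k + 3)*(k + 4)*(k**2 + 13*k + 52)/180.
R(k) = B(k−1)·f(k)/C(k) = k*(k + 3)*(k + 7)*(k**2 + 13*k + 52)/(60*(3*k + 11)); s_k = R·t_k = k*(k**2 + 13*k + 52)/(60*(k**3 + 13*k**2 + 52*k + 60)).
Check: Δs_k = (3*k + 11)/(k**5 + 23*k**4 + 203*k**3 + 853*k**2 + 1692*k + 1260). ✓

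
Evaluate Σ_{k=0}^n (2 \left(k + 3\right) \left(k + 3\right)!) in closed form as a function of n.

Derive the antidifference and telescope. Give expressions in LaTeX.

r(k) = (k + 4)**2/(k + 3) after simplifying.
Gosper form: A/B · C(k+1)/C(k) with A=k + 4, B=1, C=k + 3.
Need (k + 4)·f(k+1) − (1)·f(k) = k + 3.
Degrees (1,0,1) ⇒ d ≤ 0.
Match coefficients ⇒ f(k) = 1.
Certificate R = B(k−1)f/C = 1/(k + 3) gives s_k = 2*factorial(k + 3).
Verify: 2*(k + 3)*factorial(k + 3) matches t_k.
s_(n+1) = 2*factorial(n + 4) and s_(0) = 12, so S(n) = 2*factorial(n + 4) - 12.

S(n) = 2 \left(n + 4\right)! - 12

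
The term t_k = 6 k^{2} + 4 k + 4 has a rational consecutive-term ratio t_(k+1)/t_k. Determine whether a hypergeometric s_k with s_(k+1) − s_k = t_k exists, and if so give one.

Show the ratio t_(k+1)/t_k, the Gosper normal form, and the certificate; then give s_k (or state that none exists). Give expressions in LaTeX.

t_(k+1)/t_k = (3*k**2 + 8*k + 7)/(3*k**2 + 2*k + 2).
Factor: A=1; B=1; C=k**2 + 2*k/3 + 2/3.
Need (1)·f(k+1) − (1)·f(k) = k**2 + 2*k/3 + 2/3.
Degrees (0,0,2) ⇒ d ≤ 3.
Solve for f: f(k) = k*(2*k**2 - k + 3)/6 (degree 3 ≤ 3).
Get s_k = R·t_k = k*(2*k**2 - k + 3) with R(k) = B(k−1)f(k)/C(k) = k*(2*k**2 - k + 3)/(2*(3*k**2 + 2*k + 2)).
Δs = 6*k**2 + 4*k + 4, as required.

s_k = k \left(2 k^{2} - k + 3\right)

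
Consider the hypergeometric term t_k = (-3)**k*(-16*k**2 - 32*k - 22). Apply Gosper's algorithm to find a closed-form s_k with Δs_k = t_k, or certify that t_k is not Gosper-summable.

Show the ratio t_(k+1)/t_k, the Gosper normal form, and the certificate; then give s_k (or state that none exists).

s_k = (-3)**k*(4*k**2 + 2*k + 1)

Compute t_(k+1)/t_k: get 3*(-8*k**2 - 32*k - 35)/(8*k**2 + 16*k + 11).
Normal form (A,B,C) = (-3, 1, k**2 + 2*k + 11/8).
Key eq: (-3)·f(k+1) = (1)·f(k) + (k**2 + 2*k + 11/8).
d = 2 from the (0,0,2) case.
Coefficient equations give f(k) = -(4*k**2 + 2*k + 1)/16.
Then R = B(k−1)f/C = -(4*k**2 + 2*k + 1)/(2*(8*k**2 + 16*k + 11)), so s_k = R(k)·t_k = (-3)**k*(4*k**2 + 2*k + 1).
Verify: (-3)**k*(-16*k**2 - 32*k - 22) matches t_k.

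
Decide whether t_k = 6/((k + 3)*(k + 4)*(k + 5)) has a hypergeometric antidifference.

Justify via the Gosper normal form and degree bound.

t_(k+1)/t_k = (k + 3)/(k + 6).
Normal form (A,B,C) = (k + 3, k + 6, 1).
Solve (k + 3)·f(k+1) − (k + 5)·f(k) = 1.
Degrees (1,1,0) ⇒ d ≤ 2.
Solving with deg f ≤ 2: f(k) = k*(k + 7)/24.
R(k) = B(k−1)·f(k)/C(k) = k*(k + 5)*(k + 7)/24; s_k = R·t_k = k*(k + 7)/(4*(k + 3)*(k + 4)).
s_(k+1) − s_k = 6/(k**3 + 12*k**2 + 47*k + 60) = t_k.

Yes. s_k = k*(k + 7)/(4*(k + 3)*(k + 4)).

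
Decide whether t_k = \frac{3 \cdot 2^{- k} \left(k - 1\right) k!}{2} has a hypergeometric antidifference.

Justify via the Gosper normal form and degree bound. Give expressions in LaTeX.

Yes. s_k = 3 \cdot 2^{- k} k!.

The ratio is k*(k + 1)/(2*(k - 1)).
Take A(k)=k/2 + 1/2, B(k)=1, C(k)=k - 1.
Solve (k/2 + 1/2)·f(k+1) − (1)·f(k) = k - 1.
d = 0 from the (1,0,1) case.
A polynomial solution: f(k) = 2.
So s_k = (B(k−1)f/C)·t_k = (2/(k - 1))·t_k = 3*factorial(k)/2**k.
s_(k+1) − s_k = 3*(k - 1)*factorial(k)/(2*2**k) = t_k.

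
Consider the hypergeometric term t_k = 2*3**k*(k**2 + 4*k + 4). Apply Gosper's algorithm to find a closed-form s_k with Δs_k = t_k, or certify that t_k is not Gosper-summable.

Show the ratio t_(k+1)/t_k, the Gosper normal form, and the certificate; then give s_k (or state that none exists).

s_k = 3**k*(k**2 + k + 1)

Ratio r(k) = 3*(k**2 + 6*k + 9)/(k**2 + 4*k + 4).
So A=3 and B=1, with C=k**2 + 4*k + 4.
Set up (3)·f(k+1) − (1)·f(k) − (k**2 + 4*k + 4) = 0.
deg f ≤ 2 (via 0,0,2).
Solve for f: f(k) = (k**2 + k + 1)/2 (degree 2 ≤ 2).
Then R = B(k−1)f/C = (k**2 + k + 1)/(2*(k + 2)**2), so s_k = R(k)·t_k = 3**k*(k**2 + k + 1).
Verify: 2*3**k*(k**2 + 4*k + 4) matches t_k.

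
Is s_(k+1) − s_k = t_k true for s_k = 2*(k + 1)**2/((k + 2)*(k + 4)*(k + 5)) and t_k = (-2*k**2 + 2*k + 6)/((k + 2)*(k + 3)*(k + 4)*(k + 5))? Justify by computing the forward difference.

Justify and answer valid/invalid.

s_(k+1) = 2*(k + 2)**2/((k + 3)*(k + 5)*(k + 6))
s_(k+1) − s_k = 2*(-k**3 - k**2 + 11*k + 14)/(k**5 + 20*k**4 + 155*k**3 + 580*k**2 + 1044*k + 720)
(s_(k+1) − s_k) − t_k = 4*(2*k**2 + k - 2)/(k**5 + 20*k**4 + 155*k**3 + 580*k**2 + 1044*k + 720)

Invalid: residual 4*(2*k**2 + k - 2)/(k**5 + 20*k**4 + 155*k**3 + 580*k**2 + 1044*k + 720) ≠ 0.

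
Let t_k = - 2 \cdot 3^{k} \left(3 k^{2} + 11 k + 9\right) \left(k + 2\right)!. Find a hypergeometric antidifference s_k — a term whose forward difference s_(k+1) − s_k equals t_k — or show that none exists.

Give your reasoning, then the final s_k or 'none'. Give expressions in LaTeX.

s_k = - 2 \cdot 3^{k} k \left(k + 2\right)!

r(k) = 3*(3*k**3 + 26*k**2 + 74*k + 69)/(3*k**2 + 11*k + 9) after simplifying.
Gosper form: A/B · C(k+1)/C(k) with A=3*k + 9, B=1, C=k**2 + 11*k/3 + 3.
Solve (3*k + 9)·f(k+1) − (1)·f(k) = k**2 + 11*k/3 + 3.
Bound: deg f ≤ 1.
Match coefficients ⇒ f(k) = k/3.
Get s_k = R·t_k = -2*3**k*k*factorial(k + 2) with R(k) = B(k−1)f(k)/C(k) = k/(3*k**2 + 11*k + 9).
Δs = -2*3**k*(3*k**2 + 11*k + 9)*factorial(k + 2), as required.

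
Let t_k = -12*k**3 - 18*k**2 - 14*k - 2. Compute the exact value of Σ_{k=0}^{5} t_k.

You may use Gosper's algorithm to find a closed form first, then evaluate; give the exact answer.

Σ = -3912

t_(k+1)/t_k = (6*k**3 + 27*k**2 + 43*k + 23)/(6*k**3 + 9*k**2 + 7*k + 1).
Take A(k)=1, B(k)=1, C(k)=k**3 + 3*k**2/2 + 7*k/6 + 1/6.
Set up (1)·f(k+1) − (1)·f(k) − (k**3 + 3*k**2/2 + 7*k/6 + 1/6) = 0.
d = 4 from the (0,0,3) case.
Solve for f: f(k) = k*(3*k**3 + k - 2)/12 (degree 4 ≤ 4).
So s_k = (B(k−1)f/C)·t_k = (k*(3*k**3 + k - 2)/(2*(6*k**3 + 9*k**2 + 7*k + 1)))·t_k = k*(-3*k**3 - k + 2).
Check: Δs_k = -12*k**3 - 18*k**2 - 14*k - 2. ✓
Sum = s_(6) − s_(0); s_(6) = -3912, s_(0) = 0 ⇒ -3912.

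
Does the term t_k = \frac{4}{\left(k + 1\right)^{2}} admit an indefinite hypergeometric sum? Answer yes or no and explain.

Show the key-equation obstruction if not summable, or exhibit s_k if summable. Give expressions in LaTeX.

No — the linear system for f has no solution.

r(k) = (k + 1)**2/(k + 2)**2 after simplifying.
Normal form (A,B,C) = (k**2 + 2*k + 1, k**2 + 4*k + 4, 1).
Need (k**2 + 2*k + 1)·f(k+1) − (k**2 + 2*k + 1)·f(k) = 1.
Degrees (2,2,0) ⇒ d ≤ 0.
f = c0 ⇒ A·f(k+1) − B(k−1)·f(k) − C = -1. The system {-1 = 0} is inconsistent; no antidifference.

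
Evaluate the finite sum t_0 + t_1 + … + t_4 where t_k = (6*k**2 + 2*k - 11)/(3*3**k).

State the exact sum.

Compute t_(k+1)/t_k: get (6*k**2 + 14*k - 3)/(3*(6*k**2 + 2*k - 11)).
A = 1/3, B = 1, C = k**2 + k/3 - 11/6.
Need (1/3)·f(k+1) − (1)·f(k) = k**2 + k/3 - 11/6.
deg f ≤ 2 (via 0,0,2).
A polynomial solution: f(k) = -(3*k**2 + 4*k - 2)/2.
R(k) = B(k−1)·f(k)/C(k) = -3*(3*k**2 + 4*k - 2)/(6*k**2 + 2*k - 11); s_k = R·t_k = (-3*k**2 - 4*k + 2)/3**k.
Verify: (6*k**2 + 2*k - 11)/(3*3**k) matches t_k.
Σ_(k=0)^(4) t_k = s_(5) − s_(0) = -31/81 − (2) = -193/81.

Σ = -193/81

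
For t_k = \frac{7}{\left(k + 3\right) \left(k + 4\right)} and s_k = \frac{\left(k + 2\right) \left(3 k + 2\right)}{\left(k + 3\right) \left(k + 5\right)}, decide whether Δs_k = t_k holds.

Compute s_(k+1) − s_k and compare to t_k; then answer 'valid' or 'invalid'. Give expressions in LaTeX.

Invalid: residual \frac{3 \left(3 k^{2} + 7 k - 27\right)}{k^{4} + 18 k^{3} + 119 k^{2} + 342 k + 360} ≠ 0.

s_(k+1) = (k + 3)*(3*k + 5)/((k + 4)*(k + 6))
s_(k+1) − s_k = (16*k**2 + 98*k + 129)/(k**4 + 18*k**3 + 119*k**2 + 342*k + 360)
(s_(k+1) − s_k) − t_k = 3*(3*k**2 + 7*k - 27)/(k**4 + 18*k**3 + 119*k**2 + 342*k + 360)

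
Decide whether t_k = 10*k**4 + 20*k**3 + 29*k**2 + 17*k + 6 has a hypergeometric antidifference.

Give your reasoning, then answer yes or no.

Yes. s_k = k*(2*k**4 + 3*k**2 - k + 2).

r(k) = (10*k**4 + 60*k**3 + 149*k**2 + 175*k + 82)/(10*k**4 + 20*k**3 + 29*k**2 + 17*k + 6) after simplifying.
Take A(k)=1, B(k)=1, C(k)=k**4 + 2*k**3 + 29*k**2/10 + 17*k/10 + 3/5.
Solve (1)·f(k+1) − (1)·f(k) = k**4 + 2*k**3 + 29*k**2/10 + 17*k/10 + 3/5.
deg f ≤ 5 (via 0,0,4).
A polynomial solution: f(k) = k*(2*k**4 + 3*k**2 - k + 2)/10.
Get s_k = R·t_k = k*(2*k**4 + 3*k**2 - k + 2) with R(k) = B(k−1)f(k)/C(k) = k*(2*k**4 + 3*k**2 - k + 2)/(10*k**4 + 20*k**3 + 29*k**2 + 17*k + 6).
Verify: 10*k**4 + 20*k**3 + 29*k**2 + 17*k + 6 matches t_k.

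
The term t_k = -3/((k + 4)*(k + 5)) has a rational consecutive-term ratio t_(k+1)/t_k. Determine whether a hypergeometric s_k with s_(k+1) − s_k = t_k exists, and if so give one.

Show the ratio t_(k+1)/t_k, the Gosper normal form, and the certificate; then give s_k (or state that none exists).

The ratio is (k + 4)/(k + 6).
So A=k + 4 and B=k + 6, with C=1.
f must satisfy (k + 4)·f(k+1) − (k + 5)·f(k) = 1.
From deg A=1, deg B=1, deg C=0: d=1.
Coefficient equations give f(k) = k/4.
Then R = B(k−1)f/C = k*(k + 5)/4, so s_k = R(k)·t_k = -3*k/(4*k + 16).
Check: Δs_k = -3/(k**2 + 9*k + 20). ✓

s_k = -3*k/(4*k + 16)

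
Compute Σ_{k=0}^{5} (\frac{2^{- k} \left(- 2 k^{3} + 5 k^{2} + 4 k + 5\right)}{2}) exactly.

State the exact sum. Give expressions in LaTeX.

Σ = 183/32

Step 1: r(k) = (2*k**3 + k**2 - 8*k - 12)/(2*(2*k**3 - 5*k**2 - 4*k - 5)).
A = 1/2, B = 1, C = k**3 - 5*k**2/2 - 2*k - 5/2.
Set up (1/2)·f(k+1) − (1)·f(k) − (k**3 - 5*k**2/2 - 2*k - 5/2) = 0.
Bound: deg f ≤ 3.
Solve for f: f(k) = -(2*k + 1)*(k**2 + 2) (degree 3 ≤ 3).
Certificate R = B(k−1)f/C = -2*(2*k + 1)*(k**2 + 2)/(2*k**3 - 5*k**2 - 4*k - 5) gives s_k = (2*k**3 + k**2 + 4*k + 2)/2**k.
Check: Δs_k = (-2*k**3 + 5*k**2 + 4*k + 5)/(2*2**k). ✓
Telescoping: Σ = s_(6) − s_(0) = 247/32 − (2) = 183/32.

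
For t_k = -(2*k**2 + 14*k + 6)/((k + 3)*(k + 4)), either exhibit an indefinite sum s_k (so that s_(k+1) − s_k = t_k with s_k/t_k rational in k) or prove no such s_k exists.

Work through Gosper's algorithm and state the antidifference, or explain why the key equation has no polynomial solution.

t_(k+1)/t_k = (k + 3)*(7*k + (k + 1)**2 + 10)/((k + 5)*(k**2 + 7*k + 3)).
Gosper form: A/B · C(k+1)/C(k) with A=k + 3, B=k + 5, C=k**2 + 7*k + 3.
Set up (k + 3)·f(k+1) − (k + 4)·f(k) − (k**2 + 7*k + 3) = 0.
d = 2 from the (1,1,2) case.
Solving with deg f ≤ 2: f(k) = k**2.
Get s_k = R·t_k = -2*k**2/(k + 3) with R(k) = B(k−1)f(k)/C(k) = k**2*(k + 4)/(k**2 + 7*k + 3).
Δs = 2*(-k**2 - 7*k - 3)/(k**2 + 7*k + 12), as required.

s_k = -2*k**2/(k + 3)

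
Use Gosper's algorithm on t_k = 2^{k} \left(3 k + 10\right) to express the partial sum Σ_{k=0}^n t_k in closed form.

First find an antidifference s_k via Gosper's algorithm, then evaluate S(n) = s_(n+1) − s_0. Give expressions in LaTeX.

S(n) = 6 \cdot 2^{n} n + 14 \cdot 2^{n} - 4

The ratio is 2*(3*k + 13)/(3*k + 10).
So A=2 and B=1, with C=k + 10/3.
Solve (2)·f(k+1) − (1)·f(k) = k + 10/3.
deg f ≤ 1 (via 0,0,1).
Solving with deg f ≤ 1: f(k) = (3*k + 4)/3.
Then R = B(k−1)f/C = (3*k + 4)/(3*k + 10), so s_k = R(k)·t_k = 2**k*(3*k + 4).
s_(k+1) − s_k = 2**k*(3*k + 10) = t_k.
Σ_(k=0)^n t_k = s_(n+1) − s_(0) = (2**(n + 1)*(3*n + 7)) − (4), i.e. 6*2**n*n + 14*2**n - 4.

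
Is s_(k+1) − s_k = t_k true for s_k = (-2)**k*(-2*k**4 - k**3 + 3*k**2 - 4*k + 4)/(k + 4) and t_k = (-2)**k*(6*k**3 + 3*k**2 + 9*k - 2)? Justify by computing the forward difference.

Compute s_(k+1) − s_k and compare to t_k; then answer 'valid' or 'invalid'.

Invalid: residual (-2)**(k + 1)*(6*k**4 + 29*k**3 + 18*k**2 + 37*k - 10)/(k**2 + 9*k + 20) ≠ 0.

s_(k+1) = 2*(-2)**k*k*(2*k**3 + 9*k**2 + 12*k + 9)/(k + 5)
s_(k+1) − s_k = (-2)**k*(6*k**5 + 45*k**4 + 98*k**3 + 103*k**2 + 88*k - 20)/(k**2 + 9*k + 20)
(s_(k+1) − s_k) − t_k = (-2)**(k + 1)*(6*k**4 + 29*k**3 + 18*k**2 + 37*k - 10)/(k**2 + 9*k + 20)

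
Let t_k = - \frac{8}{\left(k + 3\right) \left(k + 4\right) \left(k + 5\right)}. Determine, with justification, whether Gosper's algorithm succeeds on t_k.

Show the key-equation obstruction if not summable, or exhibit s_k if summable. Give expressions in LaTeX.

Yes. s_k = \frac{k \left(- k - 7\right)}{3 \left(k + 3\right) \left(k + 4\right)}.

Compute t_(k+1)/t_k: get (k + 3)/(k + 6).
So A=k + 3 and B=k + 6, with C=1.
Need (k + 3)·f(k+1) − (k + 5)·f(k) = 1.
Bound: deg f ≤ 2.
Solve for f: f(k) = k*(k + 7)/24 (degree 2 ≤ 2).
R(k) = B(k−1)·f(k)/C(k) = k*(k + 5)*(k + 7)/24; s_k = R·t_k = k*(-k - 7)/(3*(k + 3)*(k + 4)).
Check: Δs_k = -8/(k**3 + 12*k**2 + 47*k + 60). ✓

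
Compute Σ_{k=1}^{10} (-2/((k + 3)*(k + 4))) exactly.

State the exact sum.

Compute t_(k+1)/t_k: get (k + 3)/(k + 5).
Take A(k)=k + 3, B(k)=k + 5, C(k)=1.
Need (k + 3)·f(k+1) − (k + 4)·f(k) = 1.
Bound: deg f ≤ 1.
Coefficient equations give f(k) = k/3.
So s_k = (B(k−1)f/C)·t_k = (k*(k + 4)/3)·t_k = -2*k/(3*k + 9).
Δs = -2/(k**2 + 7*k + 12), as required.
Telescoping: Σ = s_(11) − s_(1) = -11/21 − (-1/6) = -5/14.

Σ = -5/14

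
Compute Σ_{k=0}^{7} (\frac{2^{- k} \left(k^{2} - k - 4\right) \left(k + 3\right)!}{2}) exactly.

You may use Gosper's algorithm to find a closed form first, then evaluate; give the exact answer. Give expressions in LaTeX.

t_(k+1)/t_k = (k**3 + 5*k**2 - 16)/(2*(k**2 - k - 4)).
So A=k/2 + 2 and B=1, with C=k**2 - k - 4.
Key eq: (k/2 + 2)·f(k+1) = (1)·f(k) + (k**2 - k - 4).
deg f ≤ 1 (via 1,0,2).
Match coefficients ⇒ f(k) = 2*(k - 4).
So s_k = (B(k−1)f/C)·t_k = (2*(k - 4)/(k**2 - k - 4))·t_k = (k - 4)*factorial(k + 3)/2**k.
s_(k+1) − s_k = (k**2 - k - 4)*factorial(k + 3)/(2*2**k) = t_k.
Σ_(k=0)^(7) t_k = s_(8) − s_(0) = 623700 − (-24) = 623724.

Σ = 623724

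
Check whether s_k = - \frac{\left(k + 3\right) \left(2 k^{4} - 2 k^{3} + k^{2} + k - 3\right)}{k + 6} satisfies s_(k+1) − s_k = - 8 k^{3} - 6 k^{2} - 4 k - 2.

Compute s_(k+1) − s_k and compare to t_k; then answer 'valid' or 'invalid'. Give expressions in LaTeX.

s_(k+1) = (-2*k**5 - 14*k**4 - 31*k**3 - 33*k**2 - 19*k + 4)/(k + 7)
s_(k+1) − s_k = (-8*k**5 - 92*k**4 - 250*k**3 - 189*k**2 - 119*k - 39)/(k**2 + 13*k + 42)
(s_(k+1) − s_k) − t_k = 3*(6*k**4 + 56*k**3 + 39*k**2 + 25*k + 15)/(k**2 + 13*k + 42)

Invalid: residual \frac{3 \left(6 k^{4} + 56 k^{3} + 39 k^{2} + 25 k + 15\right)}{k^{2} + 13 k + 42} ≠ 0.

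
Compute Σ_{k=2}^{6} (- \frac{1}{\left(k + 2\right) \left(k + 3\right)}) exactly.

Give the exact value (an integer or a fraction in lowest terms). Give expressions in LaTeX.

Compute t_(k+1)/t_k: get (k + 2)/(k + 4).
Gosper form: A/B · C(k+1)/C(k) with A=k + 2, B=k + 4, C=1.
f must satisfy (k + 2)·f(k+1) − (k + 3)·f(k) = 1.
Degrees (1,1,0) ⇒ d ≤ 1.
Solving with deg f ≤ 1: f(k) = k/2.
So s_k = (B(k−1)f/C)·t_k = (k*(k + 3)/2)·t_k = -k/(2*k + 4).
s_(k+1) − s_k = -1/(k**2 + 5*k + 6) = t_k.
Sum = s_(7) − s_(2); s_(7) = -7/18, s_(2) = -1/4 ⇒ -5/36.

Σ = -5/36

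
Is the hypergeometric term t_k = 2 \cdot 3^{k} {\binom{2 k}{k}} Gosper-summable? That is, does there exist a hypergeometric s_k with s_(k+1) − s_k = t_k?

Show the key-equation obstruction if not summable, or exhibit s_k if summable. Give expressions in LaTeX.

No; the degree bound rules out any f.

t_(k+1)/t_k = 6*(2*k + 1)/(k + 1).
A = 12*k + 6, B = k + 1, C = 1.
Solve (12*k + 6)·f(k+1) − (k)·f(k) = 1.
Degrees (1,1,0) ⇒ d ≤ -1.
d = -1 < 0 ⇒ no nonzero polynomial f; not summable.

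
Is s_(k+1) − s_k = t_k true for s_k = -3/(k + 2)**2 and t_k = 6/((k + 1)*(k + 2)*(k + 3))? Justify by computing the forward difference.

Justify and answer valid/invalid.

Invalid: residual 3*(-3*k - 7)/(k**5 + 11*k**4 + 47*k**3 + 97*k**2 + 96*k + 36) ≠ 0.

s_(k+1) = -3/(k + 3)**2
s_(k+1) − s_k = -3/(k + 3)**2 + 3/(k + 2)**2
(s_(k+1) − s_k) − t_k = 3*(-3*k - 7)/(k**5 + 11*k**4 + 47*k**3 + 97*k**2 + 96*k + 36)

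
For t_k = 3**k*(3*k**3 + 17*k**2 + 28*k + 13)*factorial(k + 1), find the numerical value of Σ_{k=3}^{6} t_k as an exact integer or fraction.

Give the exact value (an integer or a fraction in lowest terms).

Step 1: r(k) = 3*(3*k**4 + 32*k**3 + 123*k**2 + 203*k + 122)/(3*k**3 + 17*k**2 + 28*k + 13).
Normal form (A,B,C) = (3*k + 6, 1, k**3 + 17*k**2/3 + 28*k/3 + 13/3).
f must satisfy (3*k + 6)·f(k+1) − (1)·f(k) = k**3 + 17*k**2/3 + 28*k/3 + 13/3.
d = 2 from the (1,0,3) case.
Match coefficients ⇒ f(k) = (k**2 + 2*k - 1)/3.
Then R = B(k−1)f/C = (k**2 + 2*k - 1)/(3*k**3 + 17*k**2 + 28*k + 13), so s_k = R(k)·t_k = 3**k*(k**2 + 2*k - 1)*factorial(k + 1).
s_(k+1) − s_k = 3**k*(3*k**3 + 17*k**2 + 28*k + 13)*factorial(k + 1) = t_k.
Evaluate s at k=7 and k=3: 5467150080 and 9072; difference 5467141008.

Σ = 5467141008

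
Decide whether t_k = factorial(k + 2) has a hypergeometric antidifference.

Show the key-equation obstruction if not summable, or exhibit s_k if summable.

No — t_k has no hypergeometric antidifference.

r(k) = k + 3 after simplifying.
Normal form (A,B,C) = (k + 3, 1, 1).
Set up (k + 3)·f(k+1) − (1)·f(k) − (1) = 0.
deg f ≤ -1 (via 1,0,0).
d = -1 < 0 ⇒ no nonzero polynomial f; not summable.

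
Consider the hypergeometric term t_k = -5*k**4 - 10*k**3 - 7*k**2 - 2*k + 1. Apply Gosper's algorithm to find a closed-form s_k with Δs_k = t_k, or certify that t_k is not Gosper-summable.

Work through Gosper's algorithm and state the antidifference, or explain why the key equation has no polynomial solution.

Step 1: r(k) = (5*k**4 + 30*k**3 + 67*k**2 + 66*k + 23)/(5*k**4 + 10*k**3 + 7*k**2 + 2*k - 1).
Gosper form: A/B · C(k+1)/C(k) with A=1, B=1, C=k**4 + 2*k**3 + 7*k**2/5 + 2*k/5 - 1/5.
Set up (1)·f(k+1) − (1)·f(k) − (k**4 + 2*k**3 + 7*k**2/5 + 2*k/5 - 1/5) = 0.
deg f ≤ 5 (via 0,0,4).
A polynomial solution: f(k) = k*(k**4 - k**2 - 1)/5.
Get s_k = R·t_k = -k**5 + k**3 + k with R(k) = B(k−1)f(k)/C(k) = k*(k**4 - k**2 - 1)/(5*k**4 + 10*k**3 + 7*k**2 + 2*k - 1).
s_(k+1) − s_k = k**5 - k**3 - (k + 1)**5 + (k + 1)**3 + 1 = t_k.

s_k = -k**5 + k**3 + k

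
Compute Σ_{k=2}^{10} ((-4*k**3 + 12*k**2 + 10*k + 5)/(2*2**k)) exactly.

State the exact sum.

Step 1: r(k) = (4*k**3 - 22*k - 23)/(2*(4*k**3 - 12*k**2 - 10*k - 5)).
Normal form (A,B,C) = (1/2, 1, k**3 - 3*k**2 - 5*k/2 - 5/4).
Solve (1/2)·f(k+1) − (1)·f(k) = k**3 - 3*k**2 - 5*k/2 - 5/4.
d = 3 from the (0,0,3) case.
Solve for f: f(k) = -(4*k**3 + 2*k + 1)/2 (degree 3 ≤ 3).
Certificate R = B(k−1)f/C = -2*(4*k**3 + 2*k + 1)/(4*k**3 - 12*k**2 - 10*k - 5) gives s_k = (4*k**3 + 2*k + 1)/2**k.
Check: Δs_k = (-4*k**3 + 12*k**2 + 10*k + 5)/(2*2**k). ✓
Sum = s_(11) − s_(2); s_(11) = 5347/2048, s_(2) = 37/4 ⇒ -13597/2048.

Σ = -13597/2048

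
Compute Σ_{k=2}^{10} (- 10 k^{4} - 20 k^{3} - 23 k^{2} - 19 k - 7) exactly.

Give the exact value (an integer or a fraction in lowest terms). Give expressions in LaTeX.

The ratio is (10*k**4 + 60*k**3 + 143*k**2 + 165*k + 79)/(10*k**4 + 20*k**3 + 23*k**2 + 19*k + 7).
Take A(k)=1, B(k)=1, C(k)=k**4 + 2*k**3 + 23*k**2/10 + 19*k/10 + 7/10.
Key eq: (1)·f(k+1) = (1)·f(k) + (k**4 + 2*k**3 + 23*k**2/10 + 19*k/10 + 7/10).
From deg A=0, deg B=0, deg C=4: d=5.
Coefficient equations give f(k) = k*(2*k**4 + k**2 + 3*k + 1)/10.
R(k) = B(k−1)·f(k)/C(k) = k*(2*k**4 + k**2 + 3*k + 1)/(10*k**4 + 20*k**3 + 23*k**2 + 19*k + 7); s_k = R·t_k = k*(-2*k**4 - k**2 - 3*k - 1).
s_(k+1) − s_k = -10*k**4 - 20*k**3 - 23*k**2 - 19*k - 7 = t_k.
Σ_(k=2)^(10) t_k = s_(11) − s_(2) = -323807 − (-86) = -323721.

Σ = -323721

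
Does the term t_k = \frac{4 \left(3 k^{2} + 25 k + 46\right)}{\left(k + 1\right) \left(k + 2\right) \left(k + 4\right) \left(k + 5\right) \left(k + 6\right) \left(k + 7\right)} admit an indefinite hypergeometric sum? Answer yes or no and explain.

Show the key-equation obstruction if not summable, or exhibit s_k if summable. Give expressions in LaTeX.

Yes. s_k = \frac{k \left(k^{2} + 11 k + 34\right)}{6 \left(k^{3} + 11 k^{2} + 34 k + 24\right)}.

Ratio r(k) = (k + 1)*(k + 4)*(25*k + 3*(k + 1)**2 + 71)/((k + 3)*(k + 8)*(3*k**2 + 25*k + 46)).
So A=k + 1 and B=k + 8, with C=k**3 + 34*k**2/3 + 121*k/3 + 46.
f must satisfy (k + 1)·f(k+1) − (k + 7)·f(k) = k**3 + 34*k**2/3 + 121*k/3 + 46.
Bound: deg f ≤ 6.
Coefficient equations give f(k) = k*(k + 2)*(k + 3)*(k + 5)*(k**2 + 11*k + 34)/72.
R(k) = B(k−1)·f(k)/C(k) = k*(k + 2)*(k + 5)*(k + 7)*(k**2 + 11*k + 34)/(24*(3*k**2 + 25*k + 46)); s_k = R·t_k = k*(k**2 + 11*k + 34)/(6*(k**3 + 11*k**2 + 34*k + 24)).
s_(k+1) − s_k = 4*(3*k**2 + 25*k + 46)/(k**6 + 25*k**5 + 247*k**4 + 1219*k**3 + 3112*k**2 + 3796*k + 1680) = t_k.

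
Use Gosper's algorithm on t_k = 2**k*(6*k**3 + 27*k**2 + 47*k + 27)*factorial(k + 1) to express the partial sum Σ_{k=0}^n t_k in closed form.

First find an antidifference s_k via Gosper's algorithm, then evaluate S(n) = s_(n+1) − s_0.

S(n) = 6*2**n*n**4*factorial(n) + 36*2**n*n**3*factorial(n) + 80*2**n*n**2*factorial(n) + 78*2**n*n*factorial(n) + 28*2**n*factorial(n) - 1

Compute t_(k+1)/t_k: get 2*(6*k**4 + 57*k**3 + 209*k**2 + 345*k + 214)/(6*k**3 + 27*k**2 + 47*k + 27).
Gosper form: A/B · C(k+1)/C(k) with A=2*k + 4, B=1, C=k**3 + 9*k**2/2 + 47*k/6 + 9/2.
Solve (2*k + 4)·f(k+1) − (1)·f(k) = k**3 + 9*k**2/2 + 47*k/6 + 9/2.
Bound: deg f ≤ 2.
Coefficient equations give f(k) = (3*k**2 + 3*k + 1)/6.
Certificate R = B(k−1)f/C = (3*k**2 + 3*k + 1)/(6*k**3 + 27*k**2 + 47*k + 27) gives s_k = 2**k*(3*k**2 + 3*k + 1)*factorial(k + 1).
Verify: 2**k*(6*k**3 + 27*k**2 + 47*k + 27)*factorial(k + 1) matches t_k.
Telescope: S(n) = s_(n+1) − s_(0) = 2**(n + 1)*(3*n**2 + 9*n + 7)*factorial(n + 2) − (1) = 6*2**n*n**4*factorial(n) + 36*2**n*n**3*factorial(n) + 80*2**n*n**2*factorial(n) + 78*2**n*n*factorial(n) + 28*2**n*factorial(n) - 1.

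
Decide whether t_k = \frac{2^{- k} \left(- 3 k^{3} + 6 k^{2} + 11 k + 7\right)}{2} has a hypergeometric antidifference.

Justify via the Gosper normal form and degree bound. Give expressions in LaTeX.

r(k) = (3*k**3 + 3*k**2 - 14*k - 21)/(2*(3*k**3 - 6*k**2 - 11*k - 7)) after simplifying.
So A=1/2 and B=1, with C=k**3 - 2*k**2 - 11*k/3 - 7/3.
Solve (1/2)·f(k+1) − (1)·f(k) = k**3 - 2*k**2 - 11*k/3 - 7/3.
deg f ≤ 3 (via 0,0,3).
Solving with deg f ≤ 3: f(k) = -2*(3*k**3 + 3*k**2 + 4*k + 3)/3.
Then R = B(k−1)f/C = -2*(3*k**3 + 3*k**2 + 4*k + 3)/(3*k**3 - 6*k**2 - 11*k - 7), so s_k = R(k)·t_k = (3*k**3 + 3*k**2 + 4*k + 3)/2**k.
Δs = (-3*k**3 + 6*k**2 + 11*k + 7)/(2*2**k), as required.

Yes. s_k = 2^{- k} \left(3 k^{3} + 3 k^{2} + 4 k + 3\right).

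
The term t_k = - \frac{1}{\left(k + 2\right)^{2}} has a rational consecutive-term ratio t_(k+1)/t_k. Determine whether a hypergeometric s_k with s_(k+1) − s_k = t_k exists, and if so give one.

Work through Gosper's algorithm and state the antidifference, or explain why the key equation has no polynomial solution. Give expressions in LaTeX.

none (Gosper's algorithm certifies no s_k)

The ratio is (k + 2)**2/(k + 3)**2.
So A=k**2 + 4*k + 4 and B=k**2 + 6*k + 9, with C=1.
f must satisfy (k**2 + 4*k + 4)·f(k+1) − (k**2 + 4*k + 4)·f(k) = 1.
From deg A=2, deg B=2, deg C=0: d=0.
Write f(k) = c0. Then LHS − RHS = -1, requiring -1 = 0: contradictory. No certificate.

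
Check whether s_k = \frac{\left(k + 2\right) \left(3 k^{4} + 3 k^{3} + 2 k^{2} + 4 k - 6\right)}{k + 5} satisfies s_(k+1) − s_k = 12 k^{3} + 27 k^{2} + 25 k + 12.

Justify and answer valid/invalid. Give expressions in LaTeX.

s_(k+1) = (3*k**5 + 24*k**4 + 74*k**3 + 116*k**2 + 93*k + 18)/(k + 6)
s_(k+1) − s_k = (12*k**5 + 132*k**4 + 430*k**3 + 623*k**2 + 483*k + 162)/(k**2 + 11*k + 30)
(s_(k+1) − s_k) − t_k = 3*(-9*k**4 - 84*k**3 - 158*k**2 - 133*k - 66)/(k**2 + 11*k + 30)

Invalid: residual \frac{3 \left(- 9 k^{4} - 84 k^{3} - 158 k^{2} - 133 k - 66\right)}{k^{2} + 11 k + 30} ≠ 0.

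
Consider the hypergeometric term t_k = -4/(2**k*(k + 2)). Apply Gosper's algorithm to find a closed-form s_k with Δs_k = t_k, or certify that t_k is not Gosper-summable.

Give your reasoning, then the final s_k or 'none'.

Step 1: r(k) = (k + 2)/(2*(k + 3)).
So A=k/2 + 1 and B=k + 3, with C=1.
Solve (k/2 + 1)·f(k+1) − (k + 2)·f(k) = 1.
Bound: deg f ≤ -1.
Bound -1 < 0, so the key equation has no polynomial solution.

not Gosper-summable; s_k does not exist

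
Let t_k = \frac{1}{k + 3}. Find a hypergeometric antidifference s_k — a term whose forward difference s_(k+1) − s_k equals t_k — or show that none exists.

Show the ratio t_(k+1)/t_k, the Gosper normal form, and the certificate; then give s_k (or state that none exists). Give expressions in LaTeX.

t_(k+1)/t_k = (k + 3)/(k + 4).
Normal form (A,B,C) = (k + 3, k + 4, 1).
f must satisfy (k + 3)·f(k+1) − (k + 3)·f(k) = 1.
deg f ≤ 0 (via 1,1,0).
Write f(k) = c0. Then LHS − RHS = -1, requiring -1 = 0: contradictory. No certificate.

none (Gosper's algorithm certifies no s_k)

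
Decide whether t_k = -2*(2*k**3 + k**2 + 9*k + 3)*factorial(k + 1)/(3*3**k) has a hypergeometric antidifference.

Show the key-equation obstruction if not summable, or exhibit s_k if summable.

Yes. s_k = -2*(k - 1)*(2*k + 1)*factorial(k + 1)/3**k.

t_(k+1)/t_k = (k + 2)*(9*k + 2*(k + 1)**3 + (k + 1)**2 + 12)/(3*(2*k**3 + k**2 + 9*k + 3)).
Factor: A=k/3 + 2/3; B=1; C=k**3 + k**2/2 + 9*k/2 + 3/2.
Need (k/3 + 2/3)·f(k+1) − (1)·f(k) = k**3 + k**2/2 + 9*k/2 + 3/2.
deg f ≤ 2 (via 1,0,3).
Match coefficients ⇒ f(k) = 3*(k - 1)*(2*k + 1)/2.
Then R = B(k−1)f/C = 3*(k - 1)*(2*k + 1)/(2*k**3 + k**2 + 9*k + 3), so s_k = R(k)·t_k = -2*(k - 1)*(2*k + 1)*factorial(k + 1)/3**k.
s_(k+1) − s_k = -2*(2*k**3 + k**2 + 9*k + 3)*factorial(k + 1)/(3*3**k) = t_k.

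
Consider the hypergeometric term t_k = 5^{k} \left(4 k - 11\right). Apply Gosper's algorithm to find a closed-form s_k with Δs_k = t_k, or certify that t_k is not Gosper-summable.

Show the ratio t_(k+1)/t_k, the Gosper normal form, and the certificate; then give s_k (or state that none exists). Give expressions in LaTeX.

s_k = 5^{k} \left(k - 4\right)

Ratio r(k) = 5*(4*k - 7)/(4*k - 11).
Gosper form: A/B · C(k+1)/C(k) with A=5, B=1, C=k - 11/4.
Need (5)·f(k+1) − (1)·f(k) = k - 11/4.
Bound: deg f ≤ 1.
Coefficient equations give f(k) = (k - 4)/4.
Certificate R = B(k−1)f/C = (k - 4)/(4*k - 11) gives s_k = 5**k*(k - 4).
s_(k+1) − s_k = 5**k*(4*k - 11) = t_k.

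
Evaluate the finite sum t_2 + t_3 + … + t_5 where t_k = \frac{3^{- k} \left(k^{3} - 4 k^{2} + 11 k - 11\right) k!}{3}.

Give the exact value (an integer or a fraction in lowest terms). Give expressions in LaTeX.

r(k) = (k**4 + 5*k**2 + 3*k - 3)/(3*(k**3 - 4*k**2 + 11*k - 11)) after simplifying.
Gosper form: A/B · C(k+1)/C(k) with A=k/3 + 1/3, B=1, C=k**3 - 4*k**2 + 11*k - 11.
Set up (k/3 + 1/3)·f(k+1) − (1)·f(k) − (k**3 - 4*k**2 + 11*k - 11) = 0.
From deg A=1, deg B=0, deg C=3: d=2.
Coefficient equations give f(k) = 3*(k - 2)**2.
Certificate R = B(k−1)f/C = 3*(k - 2)**2/(k**3 - 4*k**2 + 11*k - 11) gives s_k = (k - 2)**2*factorial(k)/3**k.
s_(k+1) − s_k = (k**3 - 4*k**2 + 11*k - 11)*factorial(k)/(3*3**k) = t_k.
Evaluate s at k=6 and k=2: 1280/81 and 0; difference 1280/81.

Σ = 1280/81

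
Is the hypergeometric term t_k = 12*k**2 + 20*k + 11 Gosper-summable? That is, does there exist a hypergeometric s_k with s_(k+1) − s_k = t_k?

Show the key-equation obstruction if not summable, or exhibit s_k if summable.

Yes. s_k = k*(4*k**2 + 4*k + 3).

The ratio is (12*k**2 + 44*k + 43)/(12*k**2 + 20*k + 11).
So A=1 and B=1, with C=k**2 + 5*k/3 + 11/12.
Need (1)·f(k+1) − (1)·f(k) = k**2 + 5*k/3 + 11/12.
From deg A=0, deg B=0, deg C=2: d=3.
Coefficient equations give f(k) = k*(4*k**2 + 4*k + 3)/12.
Then R = B(k−1)f/C = k*(4*k**2 + 4*k + 3)/(12*k**2 + 20*k + 11), so s_k = R(k)·t_k = k*(4*k**2 + 4*k + 3).
s_(k+1) − s_k = 12*k**2 + 20*k + 11 = t_k.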